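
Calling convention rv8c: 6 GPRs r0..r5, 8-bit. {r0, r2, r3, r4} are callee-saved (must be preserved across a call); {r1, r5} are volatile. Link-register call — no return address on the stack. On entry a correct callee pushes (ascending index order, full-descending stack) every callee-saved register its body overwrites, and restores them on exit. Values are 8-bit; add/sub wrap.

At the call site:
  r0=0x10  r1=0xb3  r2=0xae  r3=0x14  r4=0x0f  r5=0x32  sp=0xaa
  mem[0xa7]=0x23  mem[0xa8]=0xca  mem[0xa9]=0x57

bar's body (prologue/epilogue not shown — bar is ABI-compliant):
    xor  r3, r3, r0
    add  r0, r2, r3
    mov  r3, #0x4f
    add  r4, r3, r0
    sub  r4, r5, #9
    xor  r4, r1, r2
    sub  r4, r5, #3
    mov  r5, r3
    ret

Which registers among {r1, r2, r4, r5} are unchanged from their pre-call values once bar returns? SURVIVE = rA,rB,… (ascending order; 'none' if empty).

prologue: push r0 → mem[0xa9]=0x10, sp=0xa9
prologue: push r3 → mem[0xa8]=0x14, sp=0xa8
prologue: push r4 → mem[0xa7]=0x0f, sp=0xa7
body[0] xor  r3, r3, r0 → r3=0x04
body[1] add  r0, r2, r3 → r0=0xb2
body[2] mov  r3, #0x4f → r3=0x4f
body[3] add  r4, r3, r0 → r4=0x01
body[4] sub  r4, r5, #9 → r4=0x29
body[5] xor  r4, r1, r2 → r4=0x1d
body[6] sub  r4, r5, #3 → r4=0x2f
body[7] mov  r5, r3 → r5=0x4f
epilogue: pop r4=0x0f, sp=0xa8
epilogue: pop r3=0x14, sp=0xa9
epilogue: pop r0=0x10, sp=0xaa
r1: caller-saved, written=False
r2: callee-saved, written=False
r4: callee-saved, written=True
r5: caller-saved, written=True

SURVIVE = r1,r2,r4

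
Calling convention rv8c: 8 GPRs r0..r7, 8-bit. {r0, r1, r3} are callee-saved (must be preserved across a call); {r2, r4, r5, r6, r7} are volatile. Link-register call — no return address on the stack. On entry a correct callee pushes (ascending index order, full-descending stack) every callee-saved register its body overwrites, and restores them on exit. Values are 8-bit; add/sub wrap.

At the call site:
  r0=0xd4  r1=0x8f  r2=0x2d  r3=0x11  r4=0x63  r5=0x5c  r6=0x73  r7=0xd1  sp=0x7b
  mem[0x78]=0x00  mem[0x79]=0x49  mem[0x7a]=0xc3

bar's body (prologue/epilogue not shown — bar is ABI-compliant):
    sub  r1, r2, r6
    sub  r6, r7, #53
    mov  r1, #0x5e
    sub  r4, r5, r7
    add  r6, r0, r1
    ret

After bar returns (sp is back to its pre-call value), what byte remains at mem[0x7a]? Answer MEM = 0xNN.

MEM = 0x8f

prologue: push r1 -> mem[0x7a]=0x8f, sp=0x7a
body[0] sub  r1, r2, r6 -> r1=0xba
body[1] sub  r6, r7, #53 -> r6=0x9c
body[2] mov  r1, #0x5e -> r1=0x5e
body[3] sub  r4, r5, r7 -> r4=0x8b
body[4] add  r6, r0, r1 -> r6=0x32
epilogue: pop r1=0x8f, sp=0x7b
prologue pushed ['r1'] at ['0x7a']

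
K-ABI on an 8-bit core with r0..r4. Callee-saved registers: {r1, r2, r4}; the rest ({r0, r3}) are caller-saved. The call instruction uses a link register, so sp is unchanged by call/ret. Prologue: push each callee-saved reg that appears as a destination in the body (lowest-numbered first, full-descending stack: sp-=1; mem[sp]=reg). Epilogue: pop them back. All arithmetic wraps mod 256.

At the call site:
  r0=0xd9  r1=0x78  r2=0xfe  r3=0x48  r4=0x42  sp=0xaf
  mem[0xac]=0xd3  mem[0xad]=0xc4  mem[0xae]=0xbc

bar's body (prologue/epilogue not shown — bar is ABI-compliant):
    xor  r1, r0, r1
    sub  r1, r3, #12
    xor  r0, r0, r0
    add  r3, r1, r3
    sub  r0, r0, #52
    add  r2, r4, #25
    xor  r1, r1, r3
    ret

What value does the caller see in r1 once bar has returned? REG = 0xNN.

prologue: push r1 -> mem[0xae]=0x78, sp=0xae
prologue: push r2 -> mem[0xad]=0xfe, sp=0xad
body[0] xor  r1, r0, r1 -> r1=0xa1
body[1] sub  r1, r3, #12 -> r1=0x3c
body[2] xor  r0, r0, r0 -> r0=0x00
body[3] add  r3, r1, r3 -> r3=0x84
body[4] sub  r0, r0, #52 -> r0=0xcc
body[5] add  r2, r4, #25 -> r2=0x5b
body[6] xor  r1, r1, r3 -> r1=0xb8
epilogue: pop r2=0xfe, sp=0xae
epilogue: pop r1=0x78, sp=0xaf
r1 is callee-saved -> restored

REG = 0x78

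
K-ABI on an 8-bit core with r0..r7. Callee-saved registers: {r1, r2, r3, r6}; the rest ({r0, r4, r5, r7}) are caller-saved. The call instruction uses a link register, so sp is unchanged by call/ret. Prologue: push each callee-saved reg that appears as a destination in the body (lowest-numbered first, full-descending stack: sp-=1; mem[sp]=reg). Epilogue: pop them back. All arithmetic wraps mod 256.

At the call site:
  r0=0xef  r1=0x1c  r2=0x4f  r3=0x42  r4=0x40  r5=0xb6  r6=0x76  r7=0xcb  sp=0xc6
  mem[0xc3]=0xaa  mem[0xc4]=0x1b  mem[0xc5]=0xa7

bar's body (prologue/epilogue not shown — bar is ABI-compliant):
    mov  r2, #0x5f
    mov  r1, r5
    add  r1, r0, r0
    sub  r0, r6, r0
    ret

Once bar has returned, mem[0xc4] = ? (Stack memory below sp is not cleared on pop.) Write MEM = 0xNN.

prologue: push r1 → mem[0xc5]=0x1c, sp=0xc5
prologue: push r2 → mem[0xc4]=0x4f, sp=0xc4
body[0] mov  r2, #0x5f → r2=0x5f
body[1] mov  r1, r5 → r1=0xb6
body[2] add  r1, r0, r0 → r1=0xde
body[3] sub  r0, r6, r0 → r0=0x87
epilogue: pop r2=0x4f, sp=0xc5
epilogue: pop r1=0x1c, sp=0xc6
prologue pushed ['r1', 'r2'] at ['0xc5', '0xc4']

MEM = 0x4f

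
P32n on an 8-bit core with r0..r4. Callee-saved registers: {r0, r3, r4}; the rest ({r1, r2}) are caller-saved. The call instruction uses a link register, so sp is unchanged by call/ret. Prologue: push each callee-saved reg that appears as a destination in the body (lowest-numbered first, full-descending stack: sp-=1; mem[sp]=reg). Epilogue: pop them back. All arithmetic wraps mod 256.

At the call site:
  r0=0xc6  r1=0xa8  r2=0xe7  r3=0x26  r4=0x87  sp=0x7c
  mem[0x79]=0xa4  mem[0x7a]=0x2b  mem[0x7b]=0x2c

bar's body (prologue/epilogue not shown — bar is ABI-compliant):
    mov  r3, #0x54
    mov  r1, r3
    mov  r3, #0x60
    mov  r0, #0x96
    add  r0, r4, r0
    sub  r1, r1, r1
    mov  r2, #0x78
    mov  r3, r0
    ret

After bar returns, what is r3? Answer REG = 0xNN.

prologue: push r0 → mem[0x7b]=0xc6, sp=0x7b
prologue: push r3 → mem[0x7a]=0x26, sp=0x7a
body[0] mov  r3, #0x54 → r3=0x54
body[1] mov  r1, r3 → r1=0x54
body[2] mov  r3, #0x60 → r3=0x60
body[3] mov  r0, #0x96 → r0=0x96
body[4] add  r0, r4, r0 → r0=0x1d
body[5] sub  r1, r1, r1 → r1=0x00
body[6] mov  r2, #0x78 → r2=0x78
body[7] mov  r3, r0 → r3=0x1d
epilogue: pop r3=0x26, sp=0x7b
epilogue: pop r0=0xc6, sp=0x7c
r3 is callee-saved → restored

REG = 0x26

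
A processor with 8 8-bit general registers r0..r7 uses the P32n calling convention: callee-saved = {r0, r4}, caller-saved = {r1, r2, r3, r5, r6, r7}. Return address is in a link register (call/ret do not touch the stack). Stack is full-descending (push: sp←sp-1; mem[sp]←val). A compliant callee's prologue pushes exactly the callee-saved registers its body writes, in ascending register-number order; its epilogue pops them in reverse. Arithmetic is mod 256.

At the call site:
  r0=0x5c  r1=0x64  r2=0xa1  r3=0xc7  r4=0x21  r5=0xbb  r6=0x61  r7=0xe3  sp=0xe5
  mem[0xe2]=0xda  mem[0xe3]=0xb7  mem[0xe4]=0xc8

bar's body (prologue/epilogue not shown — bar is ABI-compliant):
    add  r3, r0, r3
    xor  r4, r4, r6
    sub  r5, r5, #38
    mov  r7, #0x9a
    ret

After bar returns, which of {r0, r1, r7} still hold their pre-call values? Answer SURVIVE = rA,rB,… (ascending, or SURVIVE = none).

prologue: push r4 → mem[0xe4]=0x21, sp=0xe4
body[0] add  r3, r0, r3 → r3=0x23
body[1] xor  r4, r4, r6 → r4=0x40
body[2] sub  r5, r5, #38 → r5=0x95
body[3] mov  r7, #0x9a → r7=0x9a
epilogue: pop r4=0x21, sp=0xe5
r0: callee-saved, written=False
r1: caller-saved, written=False
r7: caller-saved, written=True

SURVIVE = r0,r1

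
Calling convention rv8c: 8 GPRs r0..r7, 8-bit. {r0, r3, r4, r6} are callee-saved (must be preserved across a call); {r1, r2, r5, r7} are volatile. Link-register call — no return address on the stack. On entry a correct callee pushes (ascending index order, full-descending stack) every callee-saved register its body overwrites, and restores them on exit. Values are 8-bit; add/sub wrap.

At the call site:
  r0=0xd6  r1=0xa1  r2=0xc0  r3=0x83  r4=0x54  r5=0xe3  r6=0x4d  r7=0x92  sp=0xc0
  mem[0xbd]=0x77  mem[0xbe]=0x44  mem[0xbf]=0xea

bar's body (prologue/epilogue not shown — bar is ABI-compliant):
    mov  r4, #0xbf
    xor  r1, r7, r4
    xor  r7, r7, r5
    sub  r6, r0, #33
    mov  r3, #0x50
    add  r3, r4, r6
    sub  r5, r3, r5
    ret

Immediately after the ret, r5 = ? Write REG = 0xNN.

prologue: push r3 -> mem[0xbf]=0x83, sp=0xbf
prologue: push r4 -> mem[0xbe]=0x54, sp=0xbe
prologue: push r6 -> mem[0xbd]=0x4d, sp=0xbd
body[0] mov  r4, #0xbf -> r4=0xbf
body[1] xor  r1, r7, r4 -> r1=0x2d
body[2] xor  r7, r7, r5 -> r7=0x71
body[3] sub  r6, r0, #33 -> r6=0xb5
body[4] mov  r3, #0x50 -> r3=0x50
body[5] add  r3, r4, r6 -> r3=0x74
body[6] sub  r5, r3, r5 -> r5=0x91
epilogue: pop r6=0x4d, sp=0xbe
epilogue: pop r4=0x54, sp=0xbf
epilogue: pop r3=0x83, sp=0xc0
r5 is caller-saved -> body value

REG = 0x91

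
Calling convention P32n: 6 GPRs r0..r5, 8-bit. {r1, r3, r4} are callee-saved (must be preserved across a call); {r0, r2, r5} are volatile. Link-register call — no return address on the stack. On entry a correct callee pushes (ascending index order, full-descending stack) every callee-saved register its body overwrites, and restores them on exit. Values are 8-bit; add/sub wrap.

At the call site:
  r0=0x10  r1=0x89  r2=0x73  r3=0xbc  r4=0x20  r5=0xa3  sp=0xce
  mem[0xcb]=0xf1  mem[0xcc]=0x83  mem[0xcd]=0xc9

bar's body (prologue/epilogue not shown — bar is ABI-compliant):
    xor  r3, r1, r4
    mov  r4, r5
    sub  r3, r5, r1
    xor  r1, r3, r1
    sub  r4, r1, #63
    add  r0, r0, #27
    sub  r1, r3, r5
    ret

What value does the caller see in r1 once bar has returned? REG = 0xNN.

prologue: push r1 -> mem[0xcd]=0x89, sp=0xcd
prologue: push r3 -> mem[0xcc]=0xbc, sp=0xcc
prologue: push r4 -> mem[0xcb]=0x20, sp=0xcb
body[0] xor  r3, r1, r4 -> r3=0xa9
body[1] mov  r4, r5 -> r4=0xa3
body[2] sub  r3, r5, r1 -> r3=0x1a
body[3] xor  r1, r3, r1 -> r1=0x93
body[4] sub  r4, r1, #63 -> r4=0x54
body[5] add  r0, r0, #27 -> r0=0x2b
body[6] sub  r1, r3, r5 -> r1=0x77
epilogue: pop r4=0x20, sp=0xcc
epilogue: pop r3=0xbc, sp=0xcd
epilogue: pop r1=0x89, sp=0xce
r1 is callee-saved -> restored

REG = 0x89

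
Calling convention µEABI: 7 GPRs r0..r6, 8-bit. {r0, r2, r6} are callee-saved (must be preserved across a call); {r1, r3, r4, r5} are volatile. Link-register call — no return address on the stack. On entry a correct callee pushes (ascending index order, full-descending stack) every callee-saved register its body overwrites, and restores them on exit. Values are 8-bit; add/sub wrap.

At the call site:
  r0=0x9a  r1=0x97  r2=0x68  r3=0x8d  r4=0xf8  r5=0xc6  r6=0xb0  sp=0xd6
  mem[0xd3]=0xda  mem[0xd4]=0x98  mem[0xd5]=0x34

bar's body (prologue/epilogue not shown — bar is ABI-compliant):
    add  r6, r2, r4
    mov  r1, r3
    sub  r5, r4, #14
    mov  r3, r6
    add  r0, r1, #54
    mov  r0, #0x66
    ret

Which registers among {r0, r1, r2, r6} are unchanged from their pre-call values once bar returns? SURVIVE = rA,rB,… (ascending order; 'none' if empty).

prologue: push r0 → mem[0xd5]=0x9a, sp=0xd5
prologue: push r6 → mem[0xd4]=0xb0, sp=0xd4
body[0] add  r6, r2, r4 → r6=0x60
body[1] mov  r1, r3 → r1=0x8d
body[2] sub  r5, r4, #14 → r5=0xea
body[3] mov  r3, r6 → r3=0x60
body[4] add  r0, r1, #54 → r0=0xc3
body[5] mov  r0, #0x66 → r0=0x66
epilogue: pop r6=0xb0, sp=0xd5
epilogue: pop r0=0x9a, sp=0xd6
r0: callee-saved, written=True
r1: caller-saved, written=True
r2: callee-saved, written=False
r6: callee-saved, written=True

SURVIVE = r0,r2,r6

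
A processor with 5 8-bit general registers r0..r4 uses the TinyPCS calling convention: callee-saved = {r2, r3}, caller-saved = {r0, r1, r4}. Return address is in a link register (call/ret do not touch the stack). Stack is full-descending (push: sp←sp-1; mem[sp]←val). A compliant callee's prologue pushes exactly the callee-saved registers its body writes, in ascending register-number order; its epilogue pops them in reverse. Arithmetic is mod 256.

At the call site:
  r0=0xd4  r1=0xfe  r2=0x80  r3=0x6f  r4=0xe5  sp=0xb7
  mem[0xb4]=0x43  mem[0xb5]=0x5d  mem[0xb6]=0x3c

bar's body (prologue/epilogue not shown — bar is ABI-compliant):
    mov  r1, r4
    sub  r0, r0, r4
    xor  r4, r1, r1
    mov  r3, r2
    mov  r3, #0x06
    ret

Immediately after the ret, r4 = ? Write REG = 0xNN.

prologue: push r3 -> mem[0xb6]=0x6f, sp=0xb6
body[0] mov  r1, r4 -> r1=0xe5
body[1] sub  r0, r0, r4 -> r0=0xef
body[2] xor  r4, r1, r1 -> r4=0x00
body[3] mov  r3, r2 -> r3=0x80
body[4] mov  r3, #0x06 -> r3=0x06
epilogue: pop r3=0x6f, sp=0xb7
r4 is caller-saved -> body value

REG = 0x00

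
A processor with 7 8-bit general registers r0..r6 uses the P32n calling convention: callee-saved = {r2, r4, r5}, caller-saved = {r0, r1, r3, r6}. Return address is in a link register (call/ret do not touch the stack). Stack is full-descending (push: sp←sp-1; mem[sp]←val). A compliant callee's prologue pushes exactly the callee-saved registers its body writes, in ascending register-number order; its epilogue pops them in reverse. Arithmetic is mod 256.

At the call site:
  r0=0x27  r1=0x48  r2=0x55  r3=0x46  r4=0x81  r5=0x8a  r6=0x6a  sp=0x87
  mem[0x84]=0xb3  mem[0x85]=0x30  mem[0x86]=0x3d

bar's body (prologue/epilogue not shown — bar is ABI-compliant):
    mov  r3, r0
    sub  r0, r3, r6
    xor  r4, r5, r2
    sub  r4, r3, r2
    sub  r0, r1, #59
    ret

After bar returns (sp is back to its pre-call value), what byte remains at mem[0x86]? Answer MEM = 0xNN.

prologue: push r4 → mem[0x86]=0x81, sp=0x86
body[0] mov  r3, r0 → r3=0x27
body[1] sub  r0, r3, r6 → r0=0xbd
body[2] xor  r4, r5, r2 → r4=0xdf
body[3] sub  r4, r3, r2 → r4=0xd2
body[4] sub  r0, r1, #59 → r0=0x0d
epilogue: pop r4=0x81, sp=0x87
prologue pushed ['r4'] at ['0x86']

MEM = 0x81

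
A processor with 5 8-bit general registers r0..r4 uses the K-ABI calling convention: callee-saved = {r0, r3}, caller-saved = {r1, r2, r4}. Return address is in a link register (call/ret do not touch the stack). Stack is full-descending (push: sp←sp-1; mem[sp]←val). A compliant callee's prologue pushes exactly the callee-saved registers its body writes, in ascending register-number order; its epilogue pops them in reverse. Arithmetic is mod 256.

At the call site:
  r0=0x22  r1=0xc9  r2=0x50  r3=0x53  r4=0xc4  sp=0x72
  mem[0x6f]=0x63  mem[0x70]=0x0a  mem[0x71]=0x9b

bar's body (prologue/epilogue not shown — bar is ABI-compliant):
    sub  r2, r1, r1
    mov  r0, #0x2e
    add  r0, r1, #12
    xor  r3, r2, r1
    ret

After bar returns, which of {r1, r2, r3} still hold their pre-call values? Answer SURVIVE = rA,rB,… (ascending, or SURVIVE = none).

prologue: push r0 -> mem[0x71]=0x22, sp=0x71
prologue: push r3 -> mem[0x70]=0x53, sp=0x70
body[0] sub  r2, r1, r1 -> r2=0x00
body[1] mov  r0, #0x2e -> r0=0x2e
body[2] add  r0, r1, #12 -> r0=0xd5
body[3] xor  r3, r2, r1 -> r3=0xc9
epilogue: pop r3=0x53, sp=0x71
epilogue: pop r0=0x22, sp=0x72
r1: caller-saved, written=False
r2: caller-saved, written=True
r3: callee-saved, written=True

SURVIVE = r1,r3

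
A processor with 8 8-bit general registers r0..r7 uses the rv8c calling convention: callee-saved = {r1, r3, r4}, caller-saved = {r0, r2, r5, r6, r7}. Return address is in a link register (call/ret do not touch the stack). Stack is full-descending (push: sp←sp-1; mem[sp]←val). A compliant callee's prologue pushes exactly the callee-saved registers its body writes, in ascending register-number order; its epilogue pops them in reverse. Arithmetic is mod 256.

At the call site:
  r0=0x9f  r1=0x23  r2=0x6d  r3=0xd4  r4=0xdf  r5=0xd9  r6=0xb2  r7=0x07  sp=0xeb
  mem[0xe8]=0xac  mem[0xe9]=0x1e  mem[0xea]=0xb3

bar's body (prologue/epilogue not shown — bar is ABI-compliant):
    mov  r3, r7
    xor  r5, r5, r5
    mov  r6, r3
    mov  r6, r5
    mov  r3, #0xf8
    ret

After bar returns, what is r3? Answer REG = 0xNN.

REG = 0xd4

prologue: push r3 -> mem[0xea]=0xd4, sp=0xea
body[0] mov  r3, r7 -> r3=0x07
body[1] xor  r5, r5, r5 -> r5=0x00
body[2] mov  r6, r3 -> r6=0x07
body[3] mov  r6, r5 -> r6=0x00
body[4] mov  r3, #0xf8 -> r3=0xf8
epilogue: pop r3=0xd4, sp=0xeb
r3 is callee-saved -> restored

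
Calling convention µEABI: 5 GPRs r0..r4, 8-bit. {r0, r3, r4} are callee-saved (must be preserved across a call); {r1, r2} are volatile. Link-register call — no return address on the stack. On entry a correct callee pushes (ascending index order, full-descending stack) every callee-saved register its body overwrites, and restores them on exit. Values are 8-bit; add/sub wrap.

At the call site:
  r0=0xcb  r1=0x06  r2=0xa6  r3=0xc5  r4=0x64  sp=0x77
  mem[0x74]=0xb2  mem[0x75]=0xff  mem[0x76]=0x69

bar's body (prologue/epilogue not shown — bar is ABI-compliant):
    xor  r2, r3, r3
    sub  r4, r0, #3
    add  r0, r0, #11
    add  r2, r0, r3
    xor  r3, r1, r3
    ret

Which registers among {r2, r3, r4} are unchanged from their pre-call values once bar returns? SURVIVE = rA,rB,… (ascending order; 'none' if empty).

prologue: push r0 -> mem[0x76]=0xcb, sp=0x76
prologue: push r3 -> mem[0x75]=0xc5, sp=0x75
prologue: push r4 -> mem[0x74]=0x64, sp=0x74
body[0] xor  r2, r3, r3 -> r2=0x00
body[1] sub  r4, r0, #3 -> r4=0xc8
body[2] add  r0, r0, #11 -> r0=0xd6
body[3] add  r2, r0, r3 -> r2=0x9b
body[4] xor  r3, r1, r3 -> r3=0xc3
epilogue: pop r4=0x64, sp=0x75
epilogue: pop r3=0xc5, sp=0x76
epilogue: pop r0=0xcb, sp=0x77
r2: caller-saved, written=True
r3: callee-saved, written=True
r4: callee-saved, written=True

SURVIVE = r3,r4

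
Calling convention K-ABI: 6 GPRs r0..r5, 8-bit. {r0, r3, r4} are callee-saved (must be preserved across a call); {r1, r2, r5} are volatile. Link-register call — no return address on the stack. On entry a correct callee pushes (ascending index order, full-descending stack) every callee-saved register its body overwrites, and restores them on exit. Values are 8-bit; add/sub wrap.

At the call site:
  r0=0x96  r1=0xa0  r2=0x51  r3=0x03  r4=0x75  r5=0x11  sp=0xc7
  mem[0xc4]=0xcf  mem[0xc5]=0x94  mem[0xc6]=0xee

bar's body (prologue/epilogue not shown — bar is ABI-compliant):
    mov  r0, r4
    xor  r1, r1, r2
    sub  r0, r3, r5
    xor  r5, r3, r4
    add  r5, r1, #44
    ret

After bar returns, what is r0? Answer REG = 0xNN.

REG = 0x96

prologue: push r0 -> mem[0xc6]=0x96, sp=0xc6
body[0] mov  r0, r4 -> r0=0x75
body[1] xor  r1, r1, r2 -> r1=0xf1
body[2] sub  r0, r3, r5 -> r0=0xf2
body[3] xor  r5, r3, r4 -> r5=0x76
body[4] add  r5, r1, #44 -> r5=0x1d
epilogue: pop r0=0x96, sp=0xc7
r0 is callee-saved -> restored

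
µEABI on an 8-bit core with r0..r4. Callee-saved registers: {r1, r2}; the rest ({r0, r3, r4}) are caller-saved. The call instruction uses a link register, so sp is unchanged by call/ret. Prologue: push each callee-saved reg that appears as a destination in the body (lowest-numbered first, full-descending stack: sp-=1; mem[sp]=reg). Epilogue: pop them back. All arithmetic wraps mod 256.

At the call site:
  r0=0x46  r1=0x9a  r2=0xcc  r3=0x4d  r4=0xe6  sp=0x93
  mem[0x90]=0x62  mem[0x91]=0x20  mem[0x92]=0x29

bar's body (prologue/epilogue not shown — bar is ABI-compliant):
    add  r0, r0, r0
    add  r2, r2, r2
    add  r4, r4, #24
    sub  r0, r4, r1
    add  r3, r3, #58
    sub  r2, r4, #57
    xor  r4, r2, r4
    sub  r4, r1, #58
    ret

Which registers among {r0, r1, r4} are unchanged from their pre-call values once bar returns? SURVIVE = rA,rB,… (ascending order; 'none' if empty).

prologue: push r2 -> mem[0x92]=0xcc, sp=0x92
body[0] add  r0, r0, r0 -> r0=0x8c
body[1] add  r2, r2, r2 -> r2=0x98
body[2] add  r4, r4, #24 -> r4=0xfe
body[3] sub  r0, r4, r1 -> r0=0x64
body[4] add  r3, r3, #58 -> r3=0x87
body[5] sub  r2, r4, #57 -> r2=0xc5
body[6] xor  r4, r2, r4 -> r4=0x3b
body[7] sub  r4, r1, #58 -> r4=0x60
epilogue: pop r2=0xcc, sp=0x93
r0: caller-saved, written=True
r1: callee-saved, written=False
r4: caller-saved, written=True

SURVIVE = r1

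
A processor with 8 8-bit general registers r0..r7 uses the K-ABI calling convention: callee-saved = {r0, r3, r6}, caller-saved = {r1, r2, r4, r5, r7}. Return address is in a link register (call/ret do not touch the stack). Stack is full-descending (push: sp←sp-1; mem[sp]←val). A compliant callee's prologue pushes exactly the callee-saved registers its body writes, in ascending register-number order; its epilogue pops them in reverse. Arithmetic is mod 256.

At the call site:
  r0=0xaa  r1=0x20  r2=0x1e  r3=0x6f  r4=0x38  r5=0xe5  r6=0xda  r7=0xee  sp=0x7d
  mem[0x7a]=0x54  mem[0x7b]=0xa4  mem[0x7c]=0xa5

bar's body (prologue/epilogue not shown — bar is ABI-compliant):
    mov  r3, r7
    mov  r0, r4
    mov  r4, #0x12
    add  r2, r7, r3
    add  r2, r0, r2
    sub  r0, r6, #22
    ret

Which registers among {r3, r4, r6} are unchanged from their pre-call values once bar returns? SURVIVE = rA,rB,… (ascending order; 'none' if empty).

prologue: push r0 -> mem[0x7c]=0xaa, sp=0x7c
prologue: push r3 -> mem[0x7b]=0x6f, sp=0x7b
body[0] mov  r3, r7 -> r3=0xee
body[1] mov  r0, r4 -> r0=0x38
body[2] mov  r4, #0x12 -> r4=0x12
body[3] add  r2, r7, r3 -> r2=0xdc
body[4] add  r2, r0, r2 -> r2=0x14
body[5] sub  r0, r6, #22 -> r0=0xc4
epilogue: pop r3=0x6f, sp=0x7c
epilogue: pop r0=0xaa, sp=0x7d
r3: callee-saved, written=True
r4: caller-saved, written=True
r6: callee-saved, written=False

SURVIVE = r3,r6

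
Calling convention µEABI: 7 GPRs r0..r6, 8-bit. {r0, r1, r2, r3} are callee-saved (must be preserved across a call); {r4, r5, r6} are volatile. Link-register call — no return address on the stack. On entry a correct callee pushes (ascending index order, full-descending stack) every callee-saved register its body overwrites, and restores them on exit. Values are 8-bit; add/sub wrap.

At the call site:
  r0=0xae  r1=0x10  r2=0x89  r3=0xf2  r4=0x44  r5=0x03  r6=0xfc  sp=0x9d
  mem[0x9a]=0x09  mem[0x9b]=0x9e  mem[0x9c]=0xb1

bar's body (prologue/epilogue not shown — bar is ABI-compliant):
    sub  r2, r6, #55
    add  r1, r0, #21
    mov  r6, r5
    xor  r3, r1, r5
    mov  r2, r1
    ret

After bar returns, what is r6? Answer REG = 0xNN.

prologue: push r1 -> mem[0x9c]=0x10, sp=0x9c
prologue: push r2 -> mem[0x9b]=0x89, sp=0x9b
prologue: push r3 -> mem[0x9a]=0xf2, sp=0x9a
body[0] sub  r2, r6, #55 -> r2=0xc5
body[1] add  r1, r0, #21 -> r1=0xc3
body[2] mov  r6, r5 -> r6=0x03
body[3] xor  r3, r1, r5 -> r3=0xc0
body[4] mov  r2, r1 -> r2=0xc3
epilogue: pop r3=0xf2, sp=0x9b
epilogue: pop r2=0x89, sp=0x9c
epilogue: pop r1=0x10, sp=0x9d
r6 is caller-saved -> body value

REG = 0x03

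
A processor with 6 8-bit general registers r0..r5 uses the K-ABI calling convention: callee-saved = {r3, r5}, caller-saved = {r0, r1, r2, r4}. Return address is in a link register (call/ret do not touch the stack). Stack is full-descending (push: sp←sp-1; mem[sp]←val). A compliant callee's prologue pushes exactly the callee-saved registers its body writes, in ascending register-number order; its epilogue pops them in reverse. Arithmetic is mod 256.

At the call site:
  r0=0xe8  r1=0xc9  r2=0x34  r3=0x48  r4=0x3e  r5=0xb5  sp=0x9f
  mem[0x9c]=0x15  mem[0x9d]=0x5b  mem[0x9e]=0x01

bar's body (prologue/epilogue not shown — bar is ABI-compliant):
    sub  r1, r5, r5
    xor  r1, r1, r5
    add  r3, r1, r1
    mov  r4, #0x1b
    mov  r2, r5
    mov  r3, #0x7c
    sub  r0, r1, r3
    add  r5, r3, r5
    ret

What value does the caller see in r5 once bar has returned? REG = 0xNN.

REG = 0xb5

prologue: push r3 → mem[0x9e]=0x48, sp=0x9e
prologue: push r5 → mem[0x9d]=0xb5, sp=0x9d
body[0] sub  r1, r5, r5 → r1=0x00
body[1] xor  r1, r1, r5 → r1=0xb5
body[2] add  r3, r1, r1 → r3=0x6a
body[3] mov  r4, #0x1b → r4=0x1b
body[4] mov  r2, r5 → r2=0xb5
body[5] mov  r3, #0x7c → r3=0x7c
body[6] sub  r0, r1, r3 → r0=0x39
body[7] add  r5, r3, r5 → r5=0x31
epilogue: pop r5=0xb5, sp=0x9e
epilogue: pop r3=0x48, sp=0x9f
r5 is callee-saved → restored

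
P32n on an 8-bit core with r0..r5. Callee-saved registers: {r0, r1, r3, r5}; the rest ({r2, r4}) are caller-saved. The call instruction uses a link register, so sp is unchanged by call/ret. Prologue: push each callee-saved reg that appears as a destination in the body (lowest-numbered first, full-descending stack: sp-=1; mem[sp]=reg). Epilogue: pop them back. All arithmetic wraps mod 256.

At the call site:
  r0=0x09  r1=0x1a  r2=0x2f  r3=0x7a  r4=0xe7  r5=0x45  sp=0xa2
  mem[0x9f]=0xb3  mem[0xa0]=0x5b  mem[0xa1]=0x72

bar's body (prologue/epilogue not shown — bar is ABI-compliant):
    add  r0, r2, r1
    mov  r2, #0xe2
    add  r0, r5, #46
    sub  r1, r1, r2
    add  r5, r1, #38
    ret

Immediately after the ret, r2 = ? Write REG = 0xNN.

prologue: push r0 -> mem[0xa1]=0x09, sp=0xa1
prologue: push r1 -> mem[0xa0]=0x1a, sp=0xa0
prologue: push r5 -> mem[0x9f]=0x45, sp=0x9f
body[0] add  r0, r2, r1 -> r0=0x49
body[1] mov  r2, #0xe2 -> r2=0xe2
body[2] add  r0, r5, #46 -> r0=0x73
body[3] sub  r1, r1, r2 -> r1=0x38
body[4] add  r5, r1, #38 -> r5=0x5e
epilogue: pop r5=0x45, sp=0xa0
epilogue: pop r1=0x1a, sp=0xa1
epilogue: pop r0=0x09, sp=0xa2
r2 is caller-saved -> body value

REG = 0xe2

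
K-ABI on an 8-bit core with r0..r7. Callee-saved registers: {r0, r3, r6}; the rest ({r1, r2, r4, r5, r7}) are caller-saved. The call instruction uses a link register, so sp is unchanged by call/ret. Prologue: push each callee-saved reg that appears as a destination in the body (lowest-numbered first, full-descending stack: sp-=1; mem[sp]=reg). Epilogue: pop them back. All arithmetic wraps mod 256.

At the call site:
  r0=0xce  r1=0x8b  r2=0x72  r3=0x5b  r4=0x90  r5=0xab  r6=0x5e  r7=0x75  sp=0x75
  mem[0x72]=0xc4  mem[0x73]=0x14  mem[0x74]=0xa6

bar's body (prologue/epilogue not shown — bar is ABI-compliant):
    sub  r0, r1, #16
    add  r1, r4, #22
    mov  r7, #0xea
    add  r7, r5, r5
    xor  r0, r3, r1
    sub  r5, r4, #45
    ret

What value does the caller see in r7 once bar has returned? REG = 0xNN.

prologue: push r0 -> mem[0x74]=0xce, sp=0x74
body[0] sub  r0, r1, #16 -> r0=0x7b
body[1] add  r1, r4, #22 -> r1=0xa6
body[2] mov  r7, #0xea -> r7=0xea
body[3] add  r7, r5, r5 -> r7=0x56
body[4] xor  r0, r3, r1 -> r0=0xfd
body[5] sub  r5, r4, #45 -> r5=0x63
epilogue: pop r0=0xce, sp=0x75
r7 is caller-saved -> body value

REG = 0x56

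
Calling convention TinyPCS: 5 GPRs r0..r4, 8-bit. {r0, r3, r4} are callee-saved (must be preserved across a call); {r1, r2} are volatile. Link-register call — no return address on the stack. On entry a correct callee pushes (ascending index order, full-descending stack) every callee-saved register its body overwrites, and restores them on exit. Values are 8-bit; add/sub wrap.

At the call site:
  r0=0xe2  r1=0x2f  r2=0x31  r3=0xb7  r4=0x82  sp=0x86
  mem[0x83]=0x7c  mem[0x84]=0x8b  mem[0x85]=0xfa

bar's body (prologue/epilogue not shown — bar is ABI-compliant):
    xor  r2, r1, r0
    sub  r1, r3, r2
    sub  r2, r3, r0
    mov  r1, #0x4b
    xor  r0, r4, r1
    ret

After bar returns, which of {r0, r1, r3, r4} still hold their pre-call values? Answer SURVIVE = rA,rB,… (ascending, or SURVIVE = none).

SURVIVE = r0,r3,r4

prologue: push r0 → mem[0x85]=0xe2, sp=0x85
body[0] xor  r2, r1, r0 → r2=0xcd
body[1] sub  r1, r3, r2 → r1=0xea
body[2] sub  r2, r3, r0 → r2=0xd5
body[3] mov  r1, #0x4b → r1=0x4b
body[4] xor  r0, r4, r1 → r0=0xc9
epilogue: pop r0=0xe2, sp=0x86
r0: callee-saved, written=True
r1: caller-saved, written=True
r3: callee-saved, written=False
r4: callee-saved, written=False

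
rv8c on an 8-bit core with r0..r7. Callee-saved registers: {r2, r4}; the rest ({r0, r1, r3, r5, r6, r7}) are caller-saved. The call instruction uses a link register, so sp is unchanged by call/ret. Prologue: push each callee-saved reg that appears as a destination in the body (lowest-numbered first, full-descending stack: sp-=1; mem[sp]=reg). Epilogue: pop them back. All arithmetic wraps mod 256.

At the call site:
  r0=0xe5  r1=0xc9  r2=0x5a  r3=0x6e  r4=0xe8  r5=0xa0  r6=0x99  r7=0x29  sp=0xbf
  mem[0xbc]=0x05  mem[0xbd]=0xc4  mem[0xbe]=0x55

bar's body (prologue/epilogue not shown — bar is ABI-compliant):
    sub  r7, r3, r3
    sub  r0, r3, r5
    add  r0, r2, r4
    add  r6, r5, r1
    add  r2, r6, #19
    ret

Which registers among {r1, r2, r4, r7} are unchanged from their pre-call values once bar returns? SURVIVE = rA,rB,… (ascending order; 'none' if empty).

prologue: push r2 -> mem[0xbe]=0x5a, sp=0xbe
body[0] sub  r7, r3, r3 -> r7=0x00
body[1] sub  r0, r3, r5 -> r0=0xce
body[2] add  r0, r2, r4 -> r0=0x42
body[3] add  r6, r5, r1 -> r6=0x69
body[4] add  r2, r6, #19 -> r2=0x7c
epilogue: pop r2=0x5a, sp=0xbf
r1: caller-saved, written=False
r2: callee-saved, written=True
r4: callee-saved, written=False
r7: caller-saved, written=True

SURVIVE = r1,r2,r4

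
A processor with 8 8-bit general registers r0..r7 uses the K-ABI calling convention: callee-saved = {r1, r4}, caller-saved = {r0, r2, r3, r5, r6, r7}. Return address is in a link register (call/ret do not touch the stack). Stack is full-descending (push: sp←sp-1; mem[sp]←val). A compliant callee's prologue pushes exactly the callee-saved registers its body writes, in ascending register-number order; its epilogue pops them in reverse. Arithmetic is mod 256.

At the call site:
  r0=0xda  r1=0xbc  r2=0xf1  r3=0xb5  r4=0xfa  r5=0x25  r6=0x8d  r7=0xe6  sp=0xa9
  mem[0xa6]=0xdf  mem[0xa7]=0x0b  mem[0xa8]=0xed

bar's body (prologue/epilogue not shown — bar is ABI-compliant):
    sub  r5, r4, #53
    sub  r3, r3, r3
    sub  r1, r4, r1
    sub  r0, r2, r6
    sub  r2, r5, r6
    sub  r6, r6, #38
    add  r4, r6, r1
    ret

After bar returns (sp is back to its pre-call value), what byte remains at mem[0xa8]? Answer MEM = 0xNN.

prologue: push r1 -> mem[0xa8]=0xbc, sp=0xa8
prologue: push r4 -> mem[0xa7]=0xfa, sp=0xa7
body[0] sub  r5, r4, #53 -> r5=0xc5
body[1] sub  r3, r3, r3 -> r3=0x00
body[2] sub  r1, r4, r1 -> r1=0x3e
body[3] sub  r0, r2, r6 -> r0=0x64
body[4] sub  r2, r5, r6 -> r2=0x38
body[5] sub  r6, r6, #38 -> r6=0x67
body[6] add  r4, r6, r1 -> r4=0xa5
epilogue: pop r4=0xfa, sp=0xa8
epilogue: pop r1=0xbc, sp=0xa9
prologue pushed ['r1', 'r4'] at ['0xa8', '0xa7']

MEM = 0xbc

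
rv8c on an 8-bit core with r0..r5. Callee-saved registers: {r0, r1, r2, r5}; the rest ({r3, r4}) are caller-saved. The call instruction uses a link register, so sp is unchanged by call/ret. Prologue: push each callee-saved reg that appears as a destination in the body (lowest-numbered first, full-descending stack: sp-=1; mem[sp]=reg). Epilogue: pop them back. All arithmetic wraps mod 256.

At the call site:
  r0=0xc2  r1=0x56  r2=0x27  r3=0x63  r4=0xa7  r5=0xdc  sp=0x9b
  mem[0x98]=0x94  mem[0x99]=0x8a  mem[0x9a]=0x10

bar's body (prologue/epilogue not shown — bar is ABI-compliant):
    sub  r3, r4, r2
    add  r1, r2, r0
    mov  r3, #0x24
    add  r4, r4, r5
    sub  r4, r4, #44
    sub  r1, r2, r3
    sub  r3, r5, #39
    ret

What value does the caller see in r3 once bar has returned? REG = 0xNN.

REG = 0xb5

prologue: push r1 → mem[0x9a]=0x56, sp=0x9a
body[0] sub  r3, r4, r2 → r3=0x80
body[1] add  r1, r2, r0 → r1=0xe9
body[2] mov  r3, #0x24 → r3=0x24
body[3] add  r4, r4, r5 → r4=0x83
body[4] sub  r4, r4, #44 → r4=0x57
body[5] sub  r1, r2, r3 → r1=0x03
body[6] sub  r3, r5, #39 → r3=0xb5
epilogue: pop r1=0x56, sp=0x9b
r3 is caller-saved → body value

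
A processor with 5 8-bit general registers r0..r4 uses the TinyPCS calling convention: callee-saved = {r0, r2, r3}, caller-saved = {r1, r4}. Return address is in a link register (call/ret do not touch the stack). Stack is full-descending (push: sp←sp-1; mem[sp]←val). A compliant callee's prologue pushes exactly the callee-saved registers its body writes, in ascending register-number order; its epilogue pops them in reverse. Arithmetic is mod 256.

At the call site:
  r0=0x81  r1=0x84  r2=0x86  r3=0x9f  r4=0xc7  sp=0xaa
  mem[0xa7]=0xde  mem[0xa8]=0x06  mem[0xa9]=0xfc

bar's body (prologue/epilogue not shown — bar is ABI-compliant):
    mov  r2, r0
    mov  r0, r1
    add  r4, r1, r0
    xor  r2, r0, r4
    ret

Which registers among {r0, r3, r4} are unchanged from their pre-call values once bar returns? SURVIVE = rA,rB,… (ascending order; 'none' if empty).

prologue: push r0 → mem[0xa9]=0x81, sp=0xa9
prologue: push r2 → mem[0xa8]=0x86, sp=0xa8
body[0] mov  r2, r0 → r2=0x81
body[1] mov  r0, r1 → r0=0x84
body[2] add  r4, r1, r0 → r4=0x08
body[3] xor  r2, r0, r4 → r2=0x8c
epilogue: pop r2=0x86, sp=0xa9
epilogue: pop r0=0x81, sp=0xaa
r0: callee-saved, written=True
r3: callee-saved, written=False
r4: caller-saved, written=True

SURVIVE = r0,r3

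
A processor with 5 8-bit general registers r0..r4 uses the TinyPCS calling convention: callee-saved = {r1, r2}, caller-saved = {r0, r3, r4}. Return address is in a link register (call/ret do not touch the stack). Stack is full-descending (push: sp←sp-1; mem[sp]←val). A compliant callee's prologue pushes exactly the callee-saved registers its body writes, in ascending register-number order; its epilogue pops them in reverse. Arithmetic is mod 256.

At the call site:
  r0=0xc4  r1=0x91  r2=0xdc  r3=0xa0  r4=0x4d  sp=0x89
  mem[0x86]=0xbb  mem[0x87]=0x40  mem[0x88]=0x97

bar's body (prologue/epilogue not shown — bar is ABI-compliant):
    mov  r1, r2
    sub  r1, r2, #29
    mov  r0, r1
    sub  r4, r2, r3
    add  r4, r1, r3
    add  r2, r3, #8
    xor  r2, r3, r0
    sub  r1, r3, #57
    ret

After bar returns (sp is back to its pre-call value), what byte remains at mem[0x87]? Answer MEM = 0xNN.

prologue: push r1 → mem[0x88]=0x91, sp=0x88
prologue: push r2 → mem[0x87]=0xdc, sp=0x87
body[0] mov  r1, r2 → r1=0xdc
body[1] sub  r1, r2, #29 → r1=0xbf
body[2] mov  r0, r1 → r0=0xbf
body[3] sub  r4, r2, r3 → r4=0x3c
body[4] add  r4, r1, r3 → r4=0x5f
body[5] add  r2, r3, #8 → r2=0xa8
body[6] xor  r2, r3, r0 → r2=0x1f
body[7] sub  r1, r3, #57 → r1=0x67
epilogue: pop r2=0xdc, sp=0x88
epilogue: pop r1=0x91, sp=0x89
prologue pushed ['r1', 'r2'] at ['0x88', '0x87']

MEM = 0xdc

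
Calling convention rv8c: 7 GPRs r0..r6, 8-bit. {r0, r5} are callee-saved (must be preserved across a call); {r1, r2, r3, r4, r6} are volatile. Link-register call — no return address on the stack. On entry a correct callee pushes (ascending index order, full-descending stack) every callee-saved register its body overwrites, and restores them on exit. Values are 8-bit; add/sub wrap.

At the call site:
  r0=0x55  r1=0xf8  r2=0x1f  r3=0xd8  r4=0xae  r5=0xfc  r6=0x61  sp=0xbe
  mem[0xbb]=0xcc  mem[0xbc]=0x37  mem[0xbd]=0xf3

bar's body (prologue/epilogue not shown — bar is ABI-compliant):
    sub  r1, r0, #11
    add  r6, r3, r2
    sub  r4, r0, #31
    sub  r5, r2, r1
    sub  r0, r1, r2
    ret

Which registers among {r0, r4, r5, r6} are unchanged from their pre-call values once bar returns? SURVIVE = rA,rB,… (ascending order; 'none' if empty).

prologue: push r0 -> mem[0xbd]=0x55, sp=0xbd
prologue: push r5 -> mem[0xbc]=0xfc, sp=0xbc
body[0] sub  r1, r0, #11 -> r1=0x4a
body[1] add  r6, r3, r2 -> r6=0xf7
body[2] sub  r4, r0, #31 -> r4=0x36
body[3] sub  r5, r2, r1 -> r5=0xd5
body[4] sub  r0, r1, r2 -> r0=0x2b
epilogue: pop r5=0xfc, sp=0xbd
epilogue: pop r0=0x55, sp=0xbe
r0: callee-saved, written=True
r4: caller-saved, written=True
r5: callee-saved, written=True
r6: caller-saved, written=True

SURVIVE = r0,r5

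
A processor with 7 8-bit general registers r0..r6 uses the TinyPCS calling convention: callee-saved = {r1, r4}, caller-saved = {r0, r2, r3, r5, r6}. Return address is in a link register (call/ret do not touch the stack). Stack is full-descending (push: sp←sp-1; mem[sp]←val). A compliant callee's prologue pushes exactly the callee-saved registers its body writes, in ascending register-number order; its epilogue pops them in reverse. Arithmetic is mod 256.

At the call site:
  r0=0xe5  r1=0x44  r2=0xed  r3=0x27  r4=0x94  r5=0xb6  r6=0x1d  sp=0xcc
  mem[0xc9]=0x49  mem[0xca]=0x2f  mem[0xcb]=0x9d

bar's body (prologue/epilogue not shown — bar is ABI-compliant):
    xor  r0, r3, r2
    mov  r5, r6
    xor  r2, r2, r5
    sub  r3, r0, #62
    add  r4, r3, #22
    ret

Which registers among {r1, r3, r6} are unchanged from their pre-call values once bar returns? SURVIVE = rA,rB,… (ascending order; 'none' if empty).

prologue: push r4 -> mem[0xcb]=0x94, sp=0xcb
body[0] xor  r0, r3, r2 -> r0=0xca
body[1] mov  r5, r6 -> r5=0x1d
body[2] xor  r2, r2, r5 -> r2=0xf0
body[3] sub  r3, r0, #62 -> r3=0x8c
body[4] add  r4, r3, #22 -> r4=0xa2
epilogue: pop r4=0x94, sp=0xcc
r1: callee-saved, written=False
r3: caller-saved, written=True
r6: caller-saved, written=False

SURVIVE = r1,r6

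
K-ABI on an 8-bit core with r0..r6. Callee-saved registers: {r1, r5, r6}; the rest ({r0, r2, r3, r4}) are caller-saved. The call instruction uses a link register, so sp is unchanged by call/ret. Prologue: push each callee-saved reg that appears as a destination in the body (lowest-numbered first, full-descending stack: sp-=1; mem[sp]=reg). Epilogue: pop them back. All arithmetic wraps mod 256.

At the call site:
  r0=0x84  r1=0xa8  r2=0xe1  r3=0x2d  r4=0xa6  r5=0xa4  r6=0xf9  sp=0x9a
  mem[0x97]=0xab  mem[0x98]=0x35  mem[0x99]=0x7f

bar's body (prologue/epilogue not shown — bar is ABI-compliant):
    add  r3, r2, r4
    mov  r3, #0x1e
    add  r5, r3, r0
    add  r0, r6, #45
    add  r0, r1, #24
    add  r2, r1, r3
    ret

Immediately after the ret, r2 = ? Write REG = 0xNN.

prologue: push r5 -> mem[0x99]=0xa4, sp=0x99
body[0] add  r3, r2, r4 -> r3=0x87
body[1] mov  r3, #0x1e -> r3=0x1e
body[2] add  r5, r3, r0 -> r5=0xa2
body[3] add  r0, r6, #45 -> r0=0x26
body[4] add  r0, r1, #24 -> r0=0xc0
body[5] add  r2, r1, r3 -> r2=0xc6
epilogue: pop r5=0xa4, sp=0x9a
r2 is caller-saved -> body value

REG = 0xc6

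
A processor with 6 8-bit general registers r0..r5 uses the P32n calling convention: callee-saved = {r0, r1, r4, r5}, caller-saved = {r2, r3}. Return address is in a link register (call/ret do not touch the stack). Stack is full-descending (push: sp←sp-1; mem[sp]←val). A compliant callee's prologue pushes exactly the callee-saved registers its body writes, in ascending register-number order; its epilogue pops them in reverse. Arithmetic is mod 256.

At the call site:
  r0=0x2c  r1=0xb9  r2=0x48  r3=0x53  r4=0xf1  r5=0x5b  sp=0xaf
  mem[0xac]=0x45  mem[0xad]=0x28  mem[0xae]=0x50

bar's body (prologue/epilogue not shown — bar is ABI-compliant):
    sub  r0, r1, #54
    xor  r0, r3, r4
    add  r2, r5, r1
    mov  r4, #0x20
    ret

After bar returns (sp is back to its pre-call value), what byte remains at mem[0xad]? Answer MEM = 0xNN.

prologue: push r0 -> mem[0xae]=0x2c, sp=0xae
prologue: push r4 -> mem[0xad]=0xf1, sp=0xad
body[0] sub  r0, r1, #54 -> r0=0x83
body[1] xor  r0, r3, r4 -> r0=0xa2
body[2] add  r2, r5, r1 -> r2=0x14
body[3] mov  r4, #0x20 -> r4=0x20
epilogue: pop r4=0xf1, sp=0xae
epilogue: pop r0=0x2c, sp=0xaf
prologue pushed ['r0', 'r4'] at ['0xae', '0xad']

MEM = 0xf1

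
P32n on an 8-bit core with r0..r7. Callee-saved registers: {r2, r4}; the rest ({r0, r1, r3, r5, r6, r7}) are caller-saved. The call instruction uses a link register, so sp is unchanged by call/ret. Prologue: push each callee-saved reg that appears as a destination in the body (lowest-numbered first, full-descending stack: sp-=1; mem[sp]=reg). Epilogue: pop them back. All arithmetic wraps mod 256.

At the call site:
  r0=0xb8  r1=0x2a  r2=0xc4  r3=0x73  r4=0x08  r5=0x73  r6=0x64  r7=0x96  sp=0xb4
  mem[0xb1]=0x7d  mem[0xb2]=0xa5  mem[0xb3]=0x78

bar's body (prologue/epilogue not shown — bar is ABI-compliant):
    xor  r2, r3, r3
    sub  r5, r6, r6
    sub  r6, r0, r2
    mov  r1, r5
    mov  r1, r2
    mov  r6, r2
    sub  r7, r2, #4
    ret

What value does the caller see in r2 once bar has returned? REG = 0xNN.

REG = 0xc4

prologue: push r2 → mem[0xb3]=0xc4, sp=0xb3
body[0] xor  r2, r3, r3 → r2=0x00
body[1] sub  r5, r6, r6 → r5=0x00
body[2] sub  r6, r0, r2 → r6=0xb8
body[3] mov  r1, r5 → r1=0x00
body[4] mov  r1, r2 → r1=0x00
body[5] mov  r6, r2 → r6=0x00
body[6] sub  r7, r2, #4 → r7=0xfc
epilogue: pop r2=0xc4, sp=0xb4
r2 is callee-saved → restored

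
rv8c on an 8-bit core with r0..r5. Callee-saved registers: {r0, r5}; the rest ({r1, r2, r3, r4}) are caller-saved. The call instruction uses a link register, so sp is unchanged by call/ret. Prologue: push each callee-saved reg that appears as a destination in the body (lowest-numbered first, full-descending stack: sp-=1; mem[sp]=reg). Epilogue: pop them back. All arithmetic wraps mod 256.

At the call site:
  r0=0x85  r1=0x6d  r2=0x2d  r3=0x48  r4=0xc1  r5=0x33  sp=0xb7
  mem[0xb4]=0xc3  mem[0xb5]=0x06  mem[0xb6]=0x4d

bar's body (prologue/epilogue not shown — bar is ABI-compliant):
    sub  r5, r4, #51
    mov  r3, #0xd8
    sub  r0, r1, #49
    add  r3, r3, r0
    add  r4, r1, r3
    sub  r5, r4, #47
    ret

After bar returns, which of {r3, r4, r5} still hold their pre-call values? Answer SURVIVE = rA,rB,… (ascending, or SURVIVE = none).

SURVIVE = r5

prologue: push r0 → mem[0xb6]=0x85, sp=0xb6
prologue: push r5 → mem[0xb5]=0x33, sp=0xb5
body[0] sub  r5, r4, #51 → r5=0x8e
body[1] mov  r3, #0xd8 → r3=0xd8
body[2] sub  r0, r1, #49 → r0=0x3c
body[3] add  r3, r3, r0 → r3=0x14
body[4] add  r4, r1, r3 → r4=0x81
body[5] sub  r5, r4, #47 → r5=0x52
epilogue: pop r5=0x33, sp=0xb6
epilogue: pop r0=0x85, sp=0xb7
r3: caller-saved, written=True
r4: caller-saved, written=True
r5: callee-saved, written=True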